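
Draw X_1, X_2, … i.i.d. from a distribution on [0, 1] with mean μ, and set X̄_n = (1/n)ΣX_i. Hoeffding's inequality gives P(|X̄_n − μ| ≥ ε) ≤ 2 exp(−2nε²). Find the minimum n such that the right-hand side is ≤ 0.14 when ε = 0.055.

Require 2·exp(−2nε²) ≤ 0.14, i.e. 2nε² ≥ ln(2/0.14) = 2.659260.
So n ≥ 2.659260 / (2·0.055²) = 439.547.
The smallest integer n is 440.

440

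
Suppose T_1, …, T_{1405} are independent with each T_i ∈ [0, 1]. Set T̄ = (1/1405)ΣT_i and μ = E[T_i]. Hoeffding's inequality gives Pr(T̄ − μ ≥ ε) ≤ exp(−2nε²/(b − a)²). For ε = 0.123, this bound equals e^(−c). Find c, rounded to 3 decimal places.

c = 2nε²/(b − a)² = 2·1405·0.123² / 1² = 42.5125.

42.512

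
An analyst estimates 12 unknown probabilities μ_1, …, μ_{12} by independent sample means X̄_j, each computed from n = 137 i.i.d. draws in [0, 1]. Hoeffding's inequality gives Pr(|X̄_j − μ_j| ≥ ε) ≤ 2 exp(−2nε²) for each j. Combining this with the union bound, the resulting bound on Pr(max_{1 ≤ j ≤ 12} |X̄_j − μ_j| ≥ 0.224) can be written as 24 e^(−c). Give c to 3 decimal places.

13.748

Union bound over the 12 events: Pr(max_{1 ≤ j ≤ 12} |X̄_j − μ_j| ≥ 0.224) ≤ 12·2·exp(−2nε²) = 24 exp(−2·137·0.224²).
So c = 2·137·0.224² = 13.7482.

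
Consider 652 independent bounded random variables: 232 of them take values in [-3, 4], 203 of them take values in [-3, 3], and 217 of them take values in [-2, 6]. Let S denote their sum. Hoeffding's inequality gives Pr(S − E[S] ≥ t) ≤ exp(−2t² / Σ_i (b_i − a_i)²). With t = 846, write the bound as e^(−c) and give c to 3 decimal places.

Σ(b_i − a_i)² = 232·7² + 203·6² + 217·8² = 32564.
c = 2t² / 32564 = 2·846² / 32564 = 43.9575.

43.957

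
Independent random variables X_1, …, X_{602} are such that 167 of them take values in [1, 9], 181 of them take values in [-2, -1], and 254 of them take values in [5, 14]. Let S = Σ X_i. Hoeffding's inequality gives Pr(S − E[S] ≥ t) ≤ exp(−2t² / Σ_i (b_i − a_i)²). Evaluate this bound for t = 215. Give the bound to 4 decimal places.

Σ(b_i − a_i)² = 167·8² + 181·1² + 254·9² = 31443.
Exponent = 2·215² / 31443 = 2.94024.
Bound = exp(−2.94024) = 0.05285.

0.0529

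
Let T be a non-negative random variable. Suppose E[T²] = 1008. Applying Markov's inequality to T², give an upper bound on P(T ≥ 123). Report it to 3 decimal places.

0.067

Since T ≥ 0, the event {T ≥ 123} is the same as {T² ≥ 15129}.
Markov's inequality applied to T² gives P(T² ≥ 15129) ≤ E[T²]/15129 = 1008/15129 = 0.0666.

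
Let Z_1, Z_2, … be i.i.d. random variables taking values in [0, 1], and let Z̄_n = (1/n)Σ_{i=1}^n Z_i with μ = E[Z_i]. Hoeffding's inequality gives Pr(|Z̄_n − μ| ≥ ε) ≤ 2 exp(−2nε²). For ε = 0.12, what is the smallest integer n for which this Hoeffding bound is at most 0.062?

Require 2·exp(−2nε²) ≤ 0.062, i.e. 2nε² ≥ ln(2/0.062) = 3.473768.
So n ≥ 3.473768 / (2·0.12²) = 120.617.
The smallest integer n is 121.

121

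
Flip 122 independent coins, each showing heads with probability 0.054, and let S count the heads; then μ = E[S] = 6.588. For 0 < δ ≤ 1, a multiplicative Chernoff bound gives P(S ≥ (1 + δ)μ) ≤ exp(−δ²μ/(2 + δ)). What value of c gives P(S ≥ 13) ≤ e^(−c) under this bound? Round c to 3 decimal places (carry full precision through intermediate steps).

2.099

Write 13 = (1 + δ)μ, so δ = 13/6.588 − 1 = 0.9732848…
Then the exponent is δ²μ/(2 + δ) = (13 − μ)² / (μ·(2 + δ)) = 2.098925.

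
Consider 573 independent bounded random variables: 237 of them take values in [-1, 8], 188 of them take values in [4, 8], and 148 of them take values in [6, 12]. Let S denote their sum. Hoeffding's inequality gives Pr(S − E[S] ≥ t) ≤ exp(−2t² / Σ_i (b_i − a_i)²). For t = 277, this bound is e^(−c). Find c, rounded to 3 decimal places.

Σ(b_i − a_i)² = 237·9² + 188·4² + 148·6² = 27533.
c = 2t² / 27533 = 2·277² / 27533 = 5.5736.

5.574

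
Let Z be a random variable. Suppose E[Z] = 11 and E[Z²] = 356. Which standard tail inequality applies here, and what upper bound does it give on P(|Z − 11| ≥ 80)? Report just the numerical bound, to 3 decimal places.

0.037

The first two moments determine the variance, so Chebyshev's inequality is the sharpest standard bound available.
Var(Z) = E[Z²] − (E[Z])² = 356 − 121 = 235.
Chebyshev's inequality: P(|Z − μ| ≥ t) ≤ Var(Z)/t² = 235/6400 = 0.0367.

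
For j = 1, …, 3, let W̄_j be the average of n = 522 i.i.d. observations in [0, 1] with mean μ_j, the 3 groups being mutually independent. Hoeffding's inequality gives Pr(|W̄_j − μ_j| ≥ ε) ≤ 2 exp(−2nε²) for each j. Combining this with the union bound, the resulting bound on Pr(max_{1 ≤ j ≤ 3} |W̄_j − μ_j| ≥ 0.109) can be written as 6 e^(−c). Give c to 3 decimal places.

Union bound over the 3 events: Pr(max_{1 ≤ j ≤ 3} |W̄_j − μ_j| ≥ 0.109) ≤ 3·2·exp(−2nε²) = 6 exp(−2·522·0.109²).
So c = 2·522·0.109² = 12.4038.

12.404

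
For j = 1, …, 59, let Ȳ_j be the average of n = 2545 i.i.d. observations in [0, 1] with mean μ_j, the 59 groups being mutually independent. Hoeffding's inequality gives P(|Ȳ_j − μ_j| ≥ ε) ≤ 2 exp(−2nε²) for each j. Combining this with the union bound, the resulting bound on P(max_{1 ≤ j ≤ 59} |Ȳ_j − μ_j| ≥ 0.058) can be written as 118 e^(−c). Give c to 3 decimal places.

Union bound over the 59 events: P(max_{1 ≤ j ≤ 59} |Ȳ_j − μ_j| ≥ 0.058) ≤ 59·2·exp(−2nε²) = 118 exp(−2·2545·0.058²).
So c = 2·2545·0.058² = 17.1228.

17.123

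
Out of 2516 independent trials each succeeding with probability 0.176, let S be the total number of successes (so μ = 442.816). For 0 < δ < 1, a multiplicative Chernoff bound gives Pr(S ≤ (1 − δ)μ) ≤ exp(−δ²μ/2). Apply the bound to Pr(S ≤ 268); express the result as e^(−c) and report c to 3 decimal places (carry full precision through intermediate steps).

34.507

Write 268 = (1 − δ)μ, so δ = 1 − 268/442.816 = 0.3947825…
Then the exponent is δ²μ/2 = (μ − 268)²/(2μ) = 34.507147.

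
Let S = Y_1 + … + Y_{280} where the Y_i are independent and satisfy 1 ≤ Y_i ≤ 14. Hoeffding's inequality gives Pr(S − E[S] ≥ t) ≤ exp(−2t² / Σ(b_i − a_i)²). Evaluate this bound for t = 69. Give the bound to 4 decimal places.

Σ(b_i − a_i)² = 280·(13)² = 47320.
Exponent = 2·69²/47320 = 0.2012.
Bound = exp(−0.2012) = 0.81773.

0.8177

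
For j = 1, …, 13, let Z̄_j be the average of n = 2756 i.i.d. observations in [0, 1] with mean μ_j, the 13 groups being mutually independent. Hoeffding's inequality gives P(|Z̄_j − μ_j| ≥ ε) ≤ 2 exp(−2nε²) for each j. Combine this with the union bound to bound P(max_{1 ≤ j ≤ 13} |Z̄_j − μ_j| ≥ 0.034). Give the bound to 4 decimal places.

0.0444

Per-experiment Hoeffding bound: 2·exp(−2·2756·0.034²) = 2·exp(−6.37187) = 0.0034179.
Union bound over 13 events: 13·0.0034179 = 0.04443.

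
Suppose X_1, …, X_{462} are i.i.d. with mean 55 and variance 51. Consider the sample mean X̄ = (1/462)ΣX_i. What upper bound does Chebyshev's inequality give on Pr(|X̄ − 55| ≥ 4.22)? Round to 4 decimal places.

Var(X̄) = Var(X_i)/n = 51/462 = 0.11039.
Chebyshev: Pr(|X̄ − 55| ≥ 4.22) ≤ Var(X̄)/(4.22)² = 51/(462·4.22²) = 0.0062.

0.0062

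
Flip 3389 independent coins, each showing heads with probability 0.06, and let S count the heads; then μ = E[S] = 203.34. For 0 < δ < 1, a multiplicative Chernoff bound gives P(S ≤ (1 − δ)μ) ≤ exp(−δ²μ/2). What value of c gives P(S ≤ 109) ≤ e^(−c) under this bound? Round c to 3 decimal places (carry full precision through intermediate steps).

Write 109 = (1 − δ)μ, so δ = 1 − 109/203.34 = 0.463952…
Then the exponent is δ²μ/2 = (μ − 109)²/(2μ) = 21.884616.

21.885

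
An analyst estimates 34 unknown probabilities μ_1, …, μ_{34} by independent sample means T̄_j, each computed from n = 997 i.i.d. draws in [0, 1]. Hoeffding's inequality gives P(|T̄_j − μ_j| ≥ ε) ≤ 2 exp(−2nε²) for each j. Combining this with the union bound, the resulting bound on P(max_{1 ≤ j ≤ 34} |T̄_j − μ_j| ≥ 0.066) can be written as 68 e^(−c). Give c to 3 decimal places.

Union bound over the 34 events: P(max_{1 ≤ j ≤ 34} |T̄_j − μ_j| ≥ 0.066) ≤ 34·2·exp(−2nε²) = 68 exp(−2·997·0.066²).
So c = 2·997·0.066² = 8.6859.

8.686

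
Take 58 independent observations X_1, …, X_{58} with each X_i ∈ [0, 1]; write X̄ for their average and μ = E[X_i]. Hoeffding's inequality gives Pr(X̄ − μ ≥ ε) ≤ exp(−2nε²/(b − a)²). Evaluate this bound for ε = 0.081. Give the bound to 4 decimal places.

Exponent: 2nε²/(b − a)² = 2·58·0.081² / 1² = 0.76108.
Bound = exp(−0.76108) = 0.46716.

0.4672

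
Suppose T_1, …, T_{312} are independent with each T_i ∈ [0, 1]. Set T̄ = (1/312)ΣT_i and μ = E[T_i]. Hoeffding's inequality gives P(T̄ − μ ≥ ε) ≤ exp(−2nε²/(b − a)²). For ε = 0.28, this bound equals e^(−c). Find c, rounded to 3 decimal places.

c = 2nε²/(b − a)² = 2·312·0.28² / 1² = 48.9216.

48.922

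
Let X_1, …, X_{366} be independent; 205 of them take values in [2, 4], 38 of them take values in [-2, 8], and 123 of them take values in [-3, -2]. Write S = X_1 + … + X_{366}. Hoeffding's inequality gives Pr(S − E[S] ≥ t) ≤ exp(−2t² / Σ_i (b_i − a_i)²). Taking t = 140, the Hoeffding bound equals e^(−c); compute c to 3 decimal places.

8.265

Σ(b_i − a_i)² = 205·2² + 38·10² + 123·1² = 4743.
c = 2t² / 4743 = 2·140² / 4743 = 8.2648.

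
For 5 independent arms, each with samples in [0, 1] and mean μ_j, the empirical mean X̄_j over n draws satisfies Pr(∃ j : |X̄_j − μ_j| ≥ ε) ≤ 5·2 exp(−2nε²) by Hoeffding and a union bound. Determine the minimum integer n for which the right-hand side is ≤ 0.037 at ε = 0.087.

Need 2·5·exp(−2nε²) ≤ 0.037, i.e. exp(−2nε²) ≤ 0.037/10.
So 2nε² ≥ ln(10/0.037) = 5.599422.
Hence n ≥ 5.599422/(2·0.087²) = 369.892.
The smallest integer n is 370.

370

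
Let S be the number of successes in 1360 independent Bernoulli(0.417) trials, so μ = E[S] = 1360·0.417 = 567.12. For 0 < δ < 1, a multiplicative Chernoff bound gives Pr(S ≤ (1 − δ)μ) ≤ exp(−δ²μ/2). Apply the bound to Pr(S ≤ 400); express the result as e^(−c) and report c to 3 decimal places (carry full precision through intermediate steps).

24.624

Write 400 = (1 − δ)μ, so δ = 1 − 400/567.12 = 0.2946819…
Then the exponent is δ²μ/2 = (μ − 400)²/(2μ) = 24.623620.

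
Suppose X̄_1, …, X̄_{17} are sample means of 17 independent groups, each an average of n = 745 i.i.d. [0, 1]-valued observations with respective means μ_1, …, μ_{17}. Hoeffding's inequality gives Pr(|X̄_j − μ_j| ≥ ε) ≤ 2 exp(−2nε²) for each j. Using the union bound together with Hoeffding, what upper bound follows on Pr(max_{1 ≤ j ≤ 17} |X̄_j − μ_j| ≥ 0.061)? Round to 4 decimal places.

Per-experiment Hoeffding bound: 2·exp(−2·745·0.061²) = 2·exp(−5.54429) = 0.0078194.
Union bound over 17 events: 17·0.0078194 = 0.13293.

0.1329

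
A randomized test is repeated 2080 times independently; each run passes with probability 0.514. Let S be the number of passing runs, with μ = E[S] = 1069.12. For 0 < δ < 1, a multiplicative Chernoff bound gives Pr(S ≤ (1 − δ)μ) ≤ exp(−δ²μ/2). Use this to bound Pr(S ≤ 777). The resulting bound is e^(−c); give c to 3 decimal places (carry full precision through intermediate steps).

39.909

Write 777 = (1 − δ)μ, so δ = 1 − 777/1069.12 = 0.2732341…
Then the exponent is δ²μ/2 = (μ − 777)²/(2μ) = 39.908567.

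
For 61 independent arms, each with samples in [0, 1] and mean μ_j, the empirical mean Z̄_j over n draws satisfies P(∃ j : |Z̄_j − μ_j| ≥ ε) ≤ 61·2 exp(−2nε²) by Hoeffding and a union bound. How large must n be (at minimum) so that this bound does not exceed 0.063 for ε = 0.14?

194

Need 2·61·exp(−2nε²) ≤ 0.063, i.e. exp(−2nε²) ≤ 0.063/122.
So 2nε² ≥ ln(122/0.063) = 7.568642.
Hence n ≥ 7.568642/(2·0.14²) = 193.078.
The smallest integer n is 194.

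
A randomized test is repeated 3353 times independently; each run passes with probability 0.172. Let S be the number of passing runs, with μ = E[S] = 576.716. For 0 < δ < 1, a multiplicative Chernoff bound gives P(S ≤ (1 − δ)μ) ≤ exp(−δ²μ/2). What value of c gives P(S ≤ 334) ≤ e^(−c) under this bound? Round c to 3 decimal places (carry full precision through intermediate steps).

Write 334 = (1 − δ)μ, so δ = 1 − 334/576.716 = 0.4208588…
Then the exponent is δ²μ/2 = (μ − 334)²/(2μ) = 51.074581.

51.075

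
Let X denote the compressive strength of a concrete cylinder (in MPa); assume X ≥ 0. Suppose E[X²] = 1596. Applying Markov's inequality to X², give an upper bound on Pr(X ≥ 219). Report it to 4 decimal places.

Since X ≥ 0, the event {X ≥ 219} is the same as {X² ≥ 47961}.
Markov's inequality applied to X² gives Pr(X² ≥ 47961) ≤ E[X²]/47961 = 1596/47961 = 0.0333.

0.0333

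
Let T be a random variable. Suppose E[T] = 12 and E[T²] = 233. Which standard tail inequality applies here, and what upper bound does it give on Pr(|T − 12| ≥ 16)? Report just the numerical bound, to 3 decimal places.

The first two moments determine the variance, so Chebyshev's inequality is the sharpest standard bound available.
Var(T) = E[T²] − (E[T])² = 233 − 144 = 89.
Chebyshev's inequality: Pr(|T − μ| ≥ t) ≤ Var(T)/t² = 89/256 = 0.3477.

0.348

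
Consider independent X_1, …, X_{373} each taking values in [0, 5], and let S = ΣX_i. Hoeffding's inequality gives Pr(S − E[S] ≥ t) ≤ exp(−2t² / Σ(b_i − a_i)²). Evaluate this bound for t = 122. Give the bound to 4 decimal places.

0.0411

Σ(b_i − a_i)² = 373·(5)² = 9325.
Exponent = 2·122²/9325 = 3.1923.
Bound = exp(−3.1923) = 0.04108.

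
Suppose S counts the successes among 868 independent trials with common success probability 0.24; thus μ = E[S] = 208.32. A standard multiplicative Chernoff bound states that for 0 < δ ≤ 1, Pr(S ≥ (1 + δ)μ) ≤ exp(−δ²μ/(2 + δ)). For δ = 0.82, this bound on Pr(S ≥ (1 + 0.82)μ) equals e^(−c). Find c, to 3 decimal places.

c = δ²μ/(2 + δ) = 0.82²·208.32/(2 + 0.82) = 49.6718.

49.672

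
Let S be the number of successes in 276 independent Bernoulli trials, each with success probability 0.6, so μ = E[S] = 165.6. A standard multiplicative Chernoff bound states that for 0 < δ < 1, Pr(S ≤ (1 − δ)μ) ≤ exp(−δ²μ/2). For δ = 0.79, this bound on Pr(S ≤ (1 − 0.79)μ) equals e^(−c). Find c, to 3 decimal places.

c = δ²μ/2 = 0.79²·165.6/2 = 51.6755.

51.675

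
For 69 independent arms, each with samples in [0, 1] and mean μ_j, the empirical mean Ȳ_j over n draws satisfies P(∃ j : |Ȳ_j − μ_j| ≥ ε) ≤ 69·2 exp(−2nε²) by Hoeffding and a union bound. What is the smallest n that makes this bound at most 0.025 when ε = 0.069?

905

Need 2·69·exp(−2nε²) ≤ 0.025, i.e. exp(−2nε²) ≤ 0.025/138.
So 2nε² ≥ ln(138/0.025) = 8.616133.
Hence n ≥ 8.616133/(2·0.069²) = 904.866.
The smallest integer n is 905.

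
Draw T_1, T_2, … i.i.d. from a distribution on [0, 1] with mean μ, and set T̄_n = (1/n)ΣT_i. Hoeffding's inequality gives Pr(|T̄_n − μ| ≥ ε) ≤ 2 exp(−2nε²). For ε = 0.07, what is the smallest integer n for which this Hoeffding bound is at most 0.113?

294

Require 2·exp(−2nε²) ≤ 0.113, i.e. 2nε² ≥ ln(2/0.113) = 2.873515.
So n ≥ 2.873515 / (2·0.07²) = 293.216.
The smallest integer n is 294.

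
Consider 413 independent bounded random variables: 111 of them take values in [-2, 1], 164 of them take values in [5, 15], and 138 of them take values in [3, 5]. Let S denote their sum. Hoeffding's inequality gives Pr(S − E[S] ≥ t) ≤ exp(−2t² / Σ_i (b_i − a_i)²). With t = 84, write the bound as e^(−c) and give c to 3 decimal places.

0.786

Σ(b_i − a_i)² = 111·3² + 164·10² + 138·2² = 17951.
c = 2t² / 17951 = 2·84² / 17951 = 0.7861.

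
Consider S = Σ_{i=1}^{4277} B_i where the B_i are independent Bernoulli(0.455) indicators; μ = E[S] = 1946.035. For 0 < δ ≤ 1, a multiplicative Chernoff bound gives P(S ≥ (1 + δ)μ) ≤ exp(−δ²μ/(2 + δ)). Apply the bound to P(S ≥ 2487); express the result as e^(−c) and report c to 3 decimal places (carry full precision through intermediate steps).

66.014

Write 2487 = (1 + δ)μ, so δ = 2487/1946.035 − 1 = 0.2779832…
Then the exponent is δ²μ/(2 + δ) = (2487 − μ)² / (μ·(2 + δ)) = 66.014171.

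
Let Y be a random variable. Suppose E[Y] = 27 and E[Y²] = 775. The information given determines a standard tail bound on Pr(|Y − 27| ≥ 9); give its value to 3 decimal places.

0.568

The first two moments determine the variance, so Chebyshev's inequality is the sharpest standard bound available.
Var(Y) = E[Y²] − (E[Y])² = 775 − 729 = 46.
Chebyshev's inequality: Pr(|Y − μ| ≥ t) ≤ Var(Y)/t² = 46/81 = 0.5679.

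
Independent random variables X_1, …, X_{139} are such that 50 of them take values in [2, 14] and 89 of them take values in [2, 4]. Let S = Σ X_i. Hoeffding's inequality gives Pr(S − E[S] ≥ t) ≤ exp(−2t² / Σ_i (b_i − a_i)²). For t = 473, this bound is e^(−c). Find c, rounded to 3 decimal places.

Σ(b_i − a_i)² = 50·12² + 89·2² = 7556.
c = 2t² / 7556 = 2·473² / 7556 = 59.2189.

59.219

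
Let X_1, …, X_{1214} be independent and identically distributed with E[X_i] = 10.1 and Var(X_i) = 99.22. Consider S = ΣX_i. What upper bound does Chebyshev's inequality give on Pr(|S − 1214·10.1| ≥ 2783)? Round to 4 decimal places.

Var(S) = n·Var(X_i) = 1214·99.22 = 120453.08.
Chebyshev: Pr(|S − 1214·10.1| ≥ 2783) ≤ Var(S)/2783² = 120453.08/7745089 = 0.0156.

0.0156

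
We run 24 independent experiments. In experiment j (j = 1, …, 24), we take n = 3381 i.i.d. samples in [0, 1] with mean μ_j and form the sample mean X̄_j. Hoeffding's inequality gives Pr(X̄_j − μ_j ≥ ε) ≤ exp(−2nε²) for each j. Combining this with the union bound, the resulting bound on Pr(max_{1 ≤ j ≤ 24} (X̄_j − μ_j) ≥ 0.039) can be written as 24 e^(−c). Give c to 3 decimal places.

Union bound over the 24 events: Pr(max_{1 ≤ j ≤ 24} (X̄_j − μ_j) ≥ 0.039) ≤ 24·exp(−2nε²) = 24 exp(−2·3381·0.039²).
So c = 2·3381·0.039² = 10.2850.

10.285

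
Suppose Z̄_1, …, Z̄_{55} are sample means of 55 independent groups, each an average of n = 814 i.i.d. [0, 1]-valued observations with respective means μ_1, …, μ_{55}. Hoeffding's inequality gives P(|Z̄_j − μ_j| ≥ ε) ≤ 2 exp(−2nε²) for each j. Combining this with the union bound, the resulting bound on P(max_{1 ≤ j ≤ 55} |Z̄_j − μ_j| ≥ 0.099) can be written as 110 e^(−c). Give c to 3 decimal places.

15.956

Union bound over the 55 events: P(max_{1 ≤ j ≤ 55} |Z̄_j − μ_j| ≥ 0.099) ≤ 55·2·exp(−2nε²) = 110 exp(−2·814·0.099²).
So c = 2·814·0.099² = 15.9560.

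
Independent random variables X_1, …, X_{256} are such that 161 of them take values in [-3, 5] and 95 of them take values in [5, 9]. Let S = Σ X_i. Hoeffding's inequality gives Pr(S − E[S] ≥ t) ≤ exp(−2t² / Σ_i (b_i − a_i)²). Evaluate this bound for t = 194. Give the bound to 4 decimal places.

0.0017

Σ(b_i − a_i)² = 161·8² + 95·4² = 11824.
Exponent = 2·194² / 11824 = 6.36604.
Bound = exp(−6.36604) = 0.00172.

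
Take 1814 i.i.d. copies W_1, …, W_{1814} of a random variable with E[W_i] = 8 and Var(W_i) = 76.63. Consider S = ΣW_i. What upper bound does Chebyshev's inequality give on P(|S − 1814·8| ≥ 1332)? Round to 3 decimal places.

Var(S) = n·Var(W_i) = 1814·76.63 = 139006.82.
Chebyshev: P(|S − 1814·8| ≥ 1332) ≤ Var(S)/1332² = 139006.82/1774224 = 0.0783.

0.078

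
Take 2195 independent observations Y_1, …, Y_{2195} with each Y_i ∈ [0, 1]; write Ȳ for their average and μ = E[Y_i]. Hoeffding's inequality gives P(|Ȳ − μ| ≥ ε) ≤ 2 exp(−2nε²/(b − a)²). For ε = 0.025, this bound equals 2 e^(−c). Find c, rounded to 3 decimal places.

2.744

c = 2nε²/(b − a)² = 2·2195·0.025² / 1² = 2.7437.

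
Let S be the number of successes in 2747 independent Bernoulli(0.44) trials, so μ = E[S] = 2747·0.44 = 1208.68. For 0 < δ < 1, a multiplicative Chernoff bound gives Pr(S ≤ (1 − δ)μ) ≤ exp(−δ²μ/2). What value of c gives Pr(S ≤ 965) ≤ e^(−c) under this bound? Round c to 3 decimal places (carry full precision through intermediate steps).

24.564

Write 965 = (1 − δ)μ, so δ = 1 − 965/1208.68 = 0.2016084…
Then the exponent is δ²μ/2 = (μ − 965)²/(2μ) = 24.563963.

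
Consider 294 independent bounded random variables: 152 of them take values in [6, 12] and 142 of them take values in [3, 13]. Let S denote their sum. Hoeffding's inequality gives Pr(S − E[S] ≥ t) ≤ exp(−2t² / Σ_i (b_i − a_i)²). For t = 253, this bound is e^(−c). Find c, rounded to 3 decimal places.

Σ(b_i − a_i)² = 152·6² + 142·10² = 19672.
c = 2t² / 19672 = 2·253² / 19672 = 6.5076.

6.508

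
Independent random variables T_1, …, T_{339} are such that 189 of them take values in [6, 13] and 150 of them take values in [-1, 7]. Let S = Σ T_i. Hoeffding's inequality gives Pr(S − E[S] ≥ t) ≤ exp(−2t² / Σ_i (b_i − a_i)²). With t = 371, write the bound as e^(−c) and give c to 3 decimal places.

Σ(b_i − a_i)² = 189·7² + 150·8² = 18861.
c = 2t² / 18861 = 2·371² / 18861 = 14.5953.

14.595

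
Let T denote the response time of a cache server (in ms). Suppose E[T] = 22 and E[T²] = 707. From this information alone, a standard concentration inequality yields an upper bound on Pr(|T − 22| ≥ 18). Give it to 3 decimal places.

0.688

The first two moments determine the variance, so Chebyshev's inequality is the sharpest standard bound available.
Var(T) = E[T²] − (E[T])² = 707 − 484 = 223.
Chebyshev's inequality: Pr(|T − μ| ≥ t) ≤ Var(T)/t² = 223/324 = 0.6883.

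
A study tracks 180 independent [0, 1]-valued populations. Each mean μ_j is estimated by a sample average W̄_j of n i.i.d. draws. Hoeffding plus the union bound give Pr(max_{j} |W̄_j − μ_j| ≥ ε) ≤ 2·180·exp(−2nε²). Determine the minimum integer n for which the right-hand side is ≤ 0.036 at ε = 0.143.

226

Need 2·180·exp(−2nε²) ≤ 0.036, i.e. exp(−2nε²) ≤ 0.036/360.
So 2nε² ≥ ln(360/0.036) = 9.210340.
Hence n ≥ 9.210340/(2·0.143²) = 225.203.
The smallest integer n is 226.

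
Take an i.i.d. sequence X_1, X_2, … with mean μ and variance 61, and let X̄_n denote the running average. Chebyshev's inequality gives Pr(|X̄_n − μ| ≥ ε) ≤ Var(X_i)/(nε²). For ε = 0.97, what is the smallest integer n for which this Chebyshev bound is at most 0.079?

821

Require 61/(n·0.97²) ≤ 0.079, i.e. n ≥ 61/(0.079·0.97²) = 820.652.
The smallest integer n is 821.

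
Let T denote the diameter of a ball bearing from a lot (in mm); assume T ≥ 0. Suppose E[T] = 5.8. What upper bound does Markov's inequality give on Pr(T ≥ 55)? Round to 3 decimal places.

0.105

Markov's inequality: for a non-negative random variable, Pr(T ≥ a) ≤ E[T]/a.
Here E[T] = 5.8 and a = 55, so the bound is 5.8/55 = 0.1055.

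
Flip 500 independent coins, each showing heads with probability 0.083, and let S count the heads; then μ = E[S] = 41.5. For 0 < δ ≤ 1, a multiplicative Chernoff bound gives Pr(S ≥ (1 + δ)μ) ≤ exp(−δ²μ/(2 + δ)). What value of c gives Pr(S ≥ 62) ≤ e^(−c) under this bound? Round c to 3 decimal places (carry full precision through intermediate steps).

4.060

Write 62 = (1 + δ)μ, so δ = 62/41.5 − 1 = 0.4939759…
Then the exponent is δ²μ/(2 + δ) = (62 − μ)² / (μ·(2 + δ)) = 4.060386.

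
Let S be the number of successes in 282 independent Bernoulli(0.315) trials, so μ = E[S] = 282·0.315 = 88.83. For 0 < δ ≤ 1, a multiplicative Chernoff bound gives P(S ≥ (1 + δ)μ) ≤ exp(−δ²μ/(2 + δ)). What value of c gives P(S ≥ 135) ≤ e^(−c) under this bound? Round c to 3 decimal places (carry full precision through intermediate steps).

9.524

Write 135 = (1 + δ)μ, so δ = 135/88.83 − 1 = 0.5197568…
Then the exponent is δ²μ/(2 + δ) = (135 − μ)² / (μ·(2 + δ)) = 9.523607.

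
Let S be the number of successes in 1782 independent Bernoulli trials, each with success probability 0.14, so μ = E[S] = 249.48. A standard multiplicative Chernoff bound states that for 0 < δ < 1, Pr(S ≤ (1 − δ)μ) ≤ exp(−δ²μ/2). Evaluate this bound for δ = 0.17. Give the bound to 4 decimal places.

Exponent = δ²μ/2 = 0.17²·249.48/2 = 3.6050.
Bound = exp(−3.6050) = 0.02719.

0.0272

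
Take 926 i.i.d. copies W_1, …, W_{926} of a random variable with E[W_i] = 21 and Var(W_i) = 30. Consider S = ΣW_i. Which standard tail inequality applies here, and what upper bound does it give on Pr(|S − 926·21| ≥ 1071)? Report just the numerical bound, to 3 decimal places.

With mean and variance of each term known, Chebyshev's inequality bounds the deviation of the sum (or sample mean).
Var(S) = n·Var(W_i) = 926·30 = 27780.
Chebyshev: Pr(|S − 926·21| ≥ 1071) ≤ Var(S)/1071² = 27780/1147041 = 0.0242.

0.024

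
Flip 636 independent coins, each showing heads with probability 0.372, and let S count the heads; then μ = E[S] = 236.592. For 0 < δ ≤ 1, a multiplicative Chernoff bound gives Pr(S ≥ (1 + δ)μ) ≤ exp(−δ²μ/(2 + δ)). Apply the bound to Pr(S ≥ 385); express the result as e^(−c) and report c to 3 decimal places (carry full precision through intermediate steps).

35.433

Write 385 = (1 + δ)μ, so δ = 385/236.592 − 1 = 0.627274…
Then the exponent is δ²μ/(2 + δ) = (385 − μ)² / (μ·(2 + δ)) = 35.433105.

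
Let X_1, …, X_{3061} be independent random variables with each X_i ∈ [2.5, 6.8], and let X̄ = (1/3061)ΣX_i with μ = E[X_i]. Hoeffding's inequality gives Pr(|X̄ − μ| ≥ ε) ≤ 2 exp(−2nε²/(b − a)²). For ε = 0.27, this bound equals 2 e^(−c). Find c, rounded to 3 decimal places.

c = 2nε²/(b − a)² = 2·3061·0.27² / 4.3² = 24.1370.

24.137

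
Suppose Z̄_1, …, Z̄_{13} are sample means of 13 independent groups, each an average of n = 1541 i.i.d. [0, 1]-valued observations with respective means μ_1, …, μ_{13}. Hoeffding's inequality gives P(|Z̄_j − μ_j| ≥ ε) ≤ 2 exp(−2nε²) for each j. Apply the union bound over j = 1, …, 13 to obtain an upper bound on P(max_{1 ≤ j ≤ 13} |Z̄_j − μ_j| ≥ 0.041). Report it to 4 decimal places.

Per-experiment Hoeffding bound: 2·exp(−2·1541·0.041²) = 2·exp(−5.18084) = 0.011247.
Union bound over 13 events: 13·0.011247 = 0.14621.

0.1462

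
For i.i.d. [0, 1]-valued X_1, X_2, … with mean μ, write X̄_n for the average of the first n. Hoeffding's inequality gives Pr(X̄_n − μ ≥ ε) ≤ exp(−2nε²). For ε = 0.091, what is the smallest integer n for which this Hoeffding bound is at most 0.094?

Require exp(−2nε²) ≤ 0.094, i.e. 2nε² ≥ ln(1/0.094) = 2.364460.
So n ≥ 2.364460 / (2·0.091²) = 142.764.
The smallest integer n is 143.

143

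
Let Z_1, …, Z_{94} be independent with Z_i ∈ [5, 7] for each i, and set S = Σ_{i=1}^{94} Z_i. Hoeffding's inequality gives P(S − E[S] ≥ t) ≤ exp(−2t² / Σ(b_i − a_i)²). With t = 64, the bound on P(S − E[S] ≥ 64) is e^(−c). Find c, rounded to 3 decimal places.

21.787

Σ(b_i − a_i)² = 94·(2)² = 376.
c = 2t²/376 = 2·64²/376 = 21.7872.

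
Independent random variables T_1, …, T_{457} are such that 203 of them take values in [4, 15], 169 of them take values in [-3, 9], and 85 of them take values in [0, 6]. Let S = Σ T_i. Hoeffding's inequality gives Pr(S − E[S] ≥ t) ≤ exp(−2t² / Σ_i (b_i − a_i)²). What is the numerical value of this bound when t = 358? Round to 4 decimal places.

Σ(b_i − a_i)² = 203·11² + 169·12² + 85·6² = 51959.
Exponent = 2·358² / 51959 = 4.93327.
Bound = exp(−4.93327) = 0.00720.

0.0072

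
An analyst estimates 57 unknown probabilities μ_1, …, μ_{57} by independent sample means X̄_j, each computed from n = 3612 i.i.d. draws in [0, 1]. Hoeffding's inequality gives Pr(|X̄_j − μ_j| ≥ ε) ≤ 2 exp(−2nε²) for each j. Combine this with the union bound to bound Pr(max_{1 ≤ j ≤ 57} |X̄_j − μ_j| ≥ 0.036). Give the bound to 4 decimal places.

Per-experiment Hoeffding bound: 2·exp(−2·3612·0.036²) = 2·exp(−9.36230) = 0.0001718.
Union bound over 57 events: 57·0.0001718 = 0.00979.

0.0098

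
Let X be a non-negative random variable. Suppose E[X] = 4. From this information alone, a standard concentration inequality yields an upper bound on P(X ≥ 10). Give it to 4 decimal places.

0.4000

Only the mean of a non-negative variable is known, so Markov's inequality is the applicable tail bound.
Markov's inequality: for a non-negative random variable, P(X ≥ a) ≤ E[X]/a.
Here E[X] = 4 and a = 10, so the bound is 4/10 = 0.4000.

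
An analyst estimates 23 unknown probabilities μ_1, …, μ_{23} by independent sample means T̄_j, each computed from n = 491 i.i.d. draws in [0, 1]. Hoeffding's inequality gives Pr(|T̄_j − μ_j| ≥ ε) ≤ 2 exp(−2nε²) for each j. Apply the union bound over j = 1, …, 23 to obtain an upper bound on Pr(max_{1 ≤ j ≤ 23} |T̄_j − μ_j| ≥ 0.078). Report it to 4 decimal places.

Per-experiment Hoeffding bound: 2·exp(−2·491·0.078²) = 2·exp(−5.97449) = 0.0050856.
Union bound over 23 events: 23·0.0050856 = 0.11697.

0.1170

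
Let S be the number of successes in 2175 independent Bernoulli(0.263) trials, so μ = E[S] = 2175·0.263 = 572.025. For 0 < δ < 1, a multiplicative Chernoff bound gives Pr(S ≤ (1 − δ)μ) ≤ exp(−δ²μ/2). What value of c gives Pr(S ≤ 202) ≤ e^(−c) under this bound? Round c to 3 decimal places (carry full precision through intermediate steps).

119.679

Write 202 = (1 − δ)μ, so δ = 1 − 202/572.025 = 0.6468686…
Then the exponent is δ²μ/2 = (μ − 202)²/(2μ) = 119.678773.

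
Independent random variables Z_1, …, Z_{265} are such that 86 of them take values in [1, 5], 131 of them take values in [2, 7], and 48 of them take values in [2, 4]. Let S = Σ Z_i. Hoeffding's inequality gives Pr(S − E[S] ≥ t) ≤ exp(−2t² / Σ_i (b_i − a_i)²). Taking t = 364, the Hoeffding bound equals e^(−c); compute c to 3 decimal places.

54.716

Σ(b_i − a_i)² = 86·4² + 131·5² + 48·2² = 4843.
c = 2t² / 4843 = 2·364² / 4843 = 54.7165.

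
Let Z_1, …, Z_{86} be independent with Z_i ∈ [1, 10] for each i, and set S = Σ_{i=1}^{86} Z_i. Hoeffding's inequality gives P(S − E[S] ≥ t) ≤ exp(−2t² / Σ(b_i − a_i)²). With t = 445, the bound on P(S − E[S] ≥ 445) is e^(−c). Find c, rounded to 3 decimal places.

56.855

Σ(b_i − a_i)² = 86·(9)² = 6966.
c = 2t²/6966 = 2·445²/6966 = 56.8547.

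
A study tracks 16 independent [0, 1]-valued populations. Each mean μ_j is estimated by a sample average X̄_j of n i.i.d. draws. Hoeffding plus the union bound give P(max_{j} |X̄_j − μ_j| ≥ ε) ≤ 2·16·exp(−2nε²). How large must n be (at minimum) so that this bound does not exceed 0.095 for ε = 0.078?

Need 2·16·exp(−2nε²) ≤ 0.095, i.e. exp(−2nε²) ≤ 0.095/32.
So 2nε² ≥ ln(32/0.095) = 5.819614.
Hence n ≥ 5.819614/(2·0.078²) = 478.272.
The smallest integer n is 479.

479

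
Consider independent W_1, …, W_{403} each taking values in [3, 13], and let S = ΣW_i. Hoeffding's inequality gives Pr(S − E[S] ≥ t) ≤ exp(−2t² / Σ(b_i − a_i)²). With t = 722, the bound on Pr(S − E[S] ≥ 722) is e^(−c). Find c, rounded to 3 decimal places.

25.870

Σ(b_i − a_i)² = 403·(10)² = 40300.
c = 2t²/40300 = 2·722²/40300 = 25.8702.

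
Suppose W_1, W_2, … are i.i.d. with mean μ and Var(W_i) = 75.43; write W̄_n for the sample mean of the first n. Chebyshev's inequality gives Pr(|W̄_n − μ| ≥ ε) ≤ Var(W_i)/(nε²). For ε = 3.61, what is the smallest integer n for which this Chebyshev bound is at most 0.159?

Require 75.43/(n·3.61²) ≤ 0.159, i.e. n ≥ 75.43/(0.159·3.61²) = 36.403.
The smallest integer n is 37.

37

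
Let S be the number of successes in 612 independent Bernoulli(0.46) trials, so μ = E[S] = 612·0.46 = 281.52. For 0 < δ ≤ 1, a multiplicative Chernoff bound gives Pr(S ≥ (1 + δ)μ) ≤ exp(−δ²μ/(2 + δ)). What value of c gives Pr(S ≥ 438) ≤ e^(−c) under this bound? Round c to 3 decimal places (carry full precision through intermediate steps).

34.031

Write 438 = (1 + δ)μ, so δ = 438/281.52 − 1 = 0.5558397…
Then the exponent is δ²μ/(2 + δ) = (438 − μ)² / (μ·(2 + δ)) = 34.031007.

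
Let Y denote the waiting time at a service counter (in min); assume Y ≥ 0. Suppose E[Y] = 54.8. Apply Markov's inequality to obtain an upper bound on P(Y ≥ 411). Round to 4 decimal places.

Markov's inequality: for a non-negative random variable, P(Y ≥ a) ≤ E[Y]/a.
Here E[Y] = 54.8 and a = 411, so the bound is 54.8/411 = 0.1333.

0.1333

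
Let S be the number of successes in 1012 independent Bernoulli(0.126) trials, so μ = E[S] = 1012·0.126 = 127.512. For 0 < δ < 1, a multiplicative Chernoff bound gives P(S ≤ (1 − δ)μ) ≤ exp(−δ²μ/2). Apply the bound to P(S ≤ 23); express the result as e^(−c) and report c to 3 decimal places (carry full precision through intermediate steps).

42.830

Write 23 = (1 − δ)μ, so δ = 1 − 23/127.512 = 0.8196248…
Then the exponent is δ²μ/2 = (μ − 23)²/(2μ) = 42.830315.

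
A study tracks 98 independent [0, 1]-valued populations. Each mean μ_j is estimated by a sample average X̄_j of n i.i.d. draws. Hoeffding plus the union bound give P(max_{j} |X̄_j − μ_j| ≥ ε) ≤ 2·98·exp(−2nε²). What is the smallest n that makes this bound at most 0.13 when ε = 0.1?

366

Need 2·98·exp(−2nε²) ≤ 0.13, i.e. exp(−2nε²) ≤ 0.13/196.
So 2nε² ≥ ln(196/0.13) = 7.318335.
Hence n ≥ 7.318335/(2·0.1²) = 365.917.
The smallest integer n is 366.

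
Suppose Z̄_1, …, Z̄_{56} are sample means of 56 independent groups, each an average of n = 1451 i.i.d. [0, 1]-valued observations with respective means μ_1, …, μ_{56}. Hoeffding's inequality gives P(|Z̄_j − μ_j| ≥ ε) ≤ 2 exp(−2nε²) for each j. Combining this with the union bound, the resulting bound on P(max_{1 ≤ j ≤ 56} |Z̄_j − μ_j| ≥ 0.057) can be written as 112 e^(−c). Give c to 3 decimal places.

9.429

Union bound over the 56 events: P(max_{1 ≤ j ≤ 56} |Z̄_j − μ_j| ≥ 0.057) ≤ 56·2·exp(−2nε²) = 112 exp(−2·1451·0.057²).
So c = 2·1451·0.057² = 9.4286.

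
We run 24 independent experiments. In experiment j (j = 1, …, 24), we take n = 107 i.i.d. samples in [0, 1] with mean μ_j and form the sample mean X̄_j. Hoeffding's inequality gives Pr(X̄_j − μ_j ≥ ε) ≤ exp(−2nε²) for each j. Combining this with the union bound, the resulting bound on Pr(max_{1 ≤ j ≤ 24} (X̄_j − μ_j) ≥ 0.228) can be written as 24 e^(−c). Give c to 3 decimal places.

11.125

Union bound over the 24 events: Pr(max_{1 ≤ j ≤ 24} (X̄_j − μ_j) ≥ 0.228) ≤ 24·exp(−2nε²) = 24 exp(−2·107·0.228²).
So c = 2·107·0.228² = 11.1246.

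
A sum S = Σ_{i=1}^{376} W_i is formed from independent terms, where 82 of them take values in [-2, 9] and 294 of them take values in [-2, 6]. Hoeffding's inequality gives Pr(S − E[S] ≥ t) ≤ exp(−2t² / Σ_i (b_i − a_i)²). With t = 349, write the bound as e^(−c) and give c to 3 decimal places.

8.477

Σ(b_i − a_i)² = 82·11² + 294·8² = 28738.
c = 2t² / 28738 = 2·349² / 28738 = 8.4767.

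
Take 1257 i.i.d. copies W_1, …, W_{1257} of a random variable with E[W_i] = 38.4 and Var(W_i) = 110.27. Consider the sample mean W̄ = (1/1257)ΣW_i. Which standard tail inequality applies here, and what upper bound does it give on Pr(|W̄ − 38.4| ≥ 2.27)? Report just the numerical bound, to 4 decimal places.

0.0170

With mean and variance of each term known, Chebyshev's inequality bounds the deviation of the sum (or sample mean).
Var(W̄) = Var(W_i)/n = 110.27/1257 = 0.087725.
Chebyshev: Pr(|W̄ − 38.4| ≥ 2.27) ≤ Var(W̄)/(2.27)² = 110.27/(1257·2.27²) = 0.0170.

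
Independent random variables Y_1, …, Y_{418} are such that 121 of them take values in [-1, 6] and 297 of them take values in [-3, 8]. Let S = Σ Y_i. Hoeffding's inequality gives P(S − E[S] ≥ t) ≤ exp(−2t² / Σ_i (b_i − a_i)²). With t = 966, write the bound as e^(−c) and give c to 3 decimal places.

Σ(b_i − a_i)² = 121·7² + 297·11² = 41866.
c = 2t² / 41866 = 2·966² / 41866 = 44.5782.

44.578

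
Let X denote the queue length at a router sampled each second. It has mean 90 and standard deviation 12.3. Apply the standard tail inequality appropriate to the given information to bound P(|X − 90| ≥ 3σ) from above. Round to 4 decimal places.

Mean and variance are known, so Chebyshev's inequality applies.
Chebyshev: P(|X − μ| ≥ t) ≤ Var(X)/t².
Var(X) = σ² = 12.3² = 151.29.
t = 3·12.3 = 36.9.
Bound = 151.29 / 1361.61 = 0.1111.

0.1111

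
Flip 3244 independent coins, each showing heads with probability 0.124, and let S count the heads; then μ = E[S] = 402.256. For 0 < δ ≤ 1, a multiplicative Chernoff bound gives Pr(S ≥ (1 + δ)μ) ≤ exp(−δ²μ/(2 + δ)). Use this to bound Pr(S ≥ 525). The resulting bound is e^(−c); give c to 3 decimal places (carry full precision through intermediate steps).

Write 525 = (1 + δ)μ, so δ = 525/402.256 − 1 = 0.305139…
Then the exponent is δ²μ/(2 + δ) = (525 − μ)² / (μ·(2 + δ)) = 16.248037.

16.248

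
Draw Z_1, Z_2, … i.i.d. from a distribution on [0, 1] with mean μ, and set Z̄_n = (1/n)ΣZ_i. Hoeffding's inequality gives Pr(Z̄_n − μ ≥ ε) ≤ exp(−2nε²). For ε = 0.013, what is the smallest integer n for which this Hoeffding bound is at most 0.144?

5734

Require exp(−2nε²) ≤ 0.144, i.e. 2nε² ≥ ln(1/0.144) = 1.937942.
So n ≥ 1.937942 / (2·0.013²) = 5733.556.
The smallest integer n is 5734.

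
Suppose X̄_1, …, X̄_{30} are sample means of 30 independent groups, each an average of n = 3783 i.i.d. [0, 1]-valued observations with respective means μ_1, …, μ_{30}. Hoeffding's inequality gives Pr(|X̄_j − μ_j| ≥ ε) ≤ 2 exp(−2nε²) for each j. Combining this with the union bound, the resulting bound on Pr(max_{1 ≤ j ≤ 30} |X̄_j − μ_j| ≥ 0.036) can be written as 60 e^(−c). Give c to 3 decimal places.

9.806

Union bound over the 30 events: Pr(max_{1 ≤ j ≤ 30} |X̄_j − μ_j| ≥ 0.036) ≤ 30·2·exp(−2nε²) = 60 exp(−2·3783·0.036²).
So c = 2·3783·0.036² = 9.8055.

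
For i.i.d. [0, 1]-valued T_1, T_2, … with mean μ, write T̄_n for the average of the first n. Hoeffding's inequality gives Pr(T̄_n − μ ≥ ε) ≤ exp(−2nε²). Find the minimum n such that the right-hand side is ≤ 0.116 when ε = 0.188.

Require exp(−2nε²) ≤ 0.116, i.e. 2nε² ≥ ln(1/0.116) = 2.154165.
So n ≥ 2.154165 / (2·0.188²) = 30.474.
The smallest integer n is 31.

31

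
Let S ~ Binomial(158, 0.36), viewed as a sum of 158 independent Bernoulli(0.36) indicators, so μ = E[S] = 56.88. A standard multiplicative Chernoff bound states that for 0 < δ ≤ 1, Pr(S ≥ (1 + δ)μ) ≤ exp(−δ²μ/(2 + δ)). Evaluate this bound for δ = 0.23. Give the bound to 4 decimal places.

0.2594

Exponent = δ²μ/(2 + δ) = 0.23²·56.88/2.23 = 1.3493.
Bound = exp(−1.3493) = 0.25942.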